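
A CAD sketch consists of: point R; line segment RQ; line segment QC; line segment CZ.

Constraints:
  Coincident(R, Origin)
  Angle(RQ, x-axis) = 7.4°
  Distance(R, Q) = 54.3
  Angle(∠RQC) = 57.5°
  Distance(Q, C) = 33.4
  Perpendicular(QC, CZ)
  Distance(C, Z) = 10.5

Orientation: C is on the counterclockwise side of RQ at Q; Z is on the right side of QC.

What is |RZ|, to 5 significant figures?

56.454

∠RQC = 57.5°, so QC runs at 7.4° + (180° − 57.5°) = 129.90° from the x-axis; with |QC| = 33.4, C = Q + 33.4·(cos 129.90°, sin 129.90°) = (32.423, 32.617). The perpendicularity gives CZ at right angles to QC; with |CZ| = 10.5 on the right of QC, Z = C + 10.5·(0.76717, 0.64145) = (40.479, 39.352). Then |RZ| = |Z − R| = 56.454.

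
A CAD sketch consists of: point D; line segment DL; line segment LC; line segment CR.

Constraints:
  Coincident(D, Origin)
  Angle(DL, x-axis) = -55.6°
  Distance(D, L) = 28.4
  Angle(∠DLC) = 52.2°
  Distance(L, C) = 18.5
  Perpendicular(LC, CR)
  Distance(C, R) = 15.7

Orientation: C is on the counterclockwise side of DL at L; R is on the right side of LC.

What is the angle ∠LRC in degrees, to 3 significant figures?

49.7°

D is at the origin; DL runs at -55.6° with length 28.4, so L = 28.4·(cos -55.6°, sin -55.6°) = (16.0, -23.4). ∠DLC = 52.2°, so LC runs at -55.6° + (180° − 52.2°) = 72.2° from the x-axis; with |LC| = 18.5, C = L + 18.5·(cos 72.2°, sin 72.2°) = (21.7, -5.82). LC ⟂ CR; with |CR| = 15.7 on the right of LC, R = C + 15.7·(0.952, -0.306) = (36.6, -10.6). Then cos ∠LRC = RL·RC / (|RL||RC|), giving 49.7°.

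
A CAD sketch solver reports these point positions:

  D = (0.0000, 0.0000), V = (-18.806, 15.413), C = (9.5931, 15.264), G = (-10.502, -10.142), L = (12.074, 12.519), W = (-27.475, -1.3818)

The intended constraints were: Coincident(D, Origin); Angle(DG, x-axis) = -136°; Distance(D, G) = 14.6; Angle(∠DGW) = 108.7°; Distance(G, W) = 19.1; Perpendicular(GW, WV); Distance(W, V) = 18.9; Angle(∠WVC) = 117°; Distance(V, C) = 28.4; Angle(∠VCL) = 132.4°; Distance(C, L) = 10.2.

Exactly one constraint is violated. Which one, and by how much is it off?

Distance(C, L) = 10.2 — off by 6.50.

D = (0.00, 0.00) ✓; DG at -136.0° ✓; |DG| = 14.60 ✓; ∠DGW = 108.7° ✓; |GW| = 19.10 ✓; ∠(GW, WV) = 90.00° ✓; |WV| = 18.90 ✓; ∠WVC = 117.0° ✓; |VC| = 28.40 ✓; ∠VCL = 132.4° ✓; |CL| = 3.700 ✗.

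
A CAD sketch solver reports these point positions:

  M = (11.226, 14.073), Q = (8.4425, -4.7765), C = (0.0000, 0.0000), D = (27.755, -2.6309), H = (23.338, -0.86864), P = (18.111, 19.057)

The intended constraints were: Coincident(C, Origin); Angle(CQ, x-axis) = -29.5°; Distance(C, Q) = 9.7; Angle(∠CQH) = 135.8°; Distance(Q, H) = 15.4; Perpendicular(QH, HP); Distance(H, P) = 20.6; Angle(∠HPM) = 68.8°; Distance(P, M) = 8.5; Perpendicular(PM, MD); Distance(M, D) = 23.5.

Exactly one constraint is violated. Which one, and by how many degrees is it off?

Perpendicular(PM, MD) — off by 8.80°.

C = (0.00, 0.00) ✓; CQ at -29.50° ✓; |CQ| = 9.700 ✓; ∠CQH = 135.8° ✓; |QH| = 15.40 ✓; ∠(QH, HP) = 90.00° ✓; |HP| = 20.60 ✓; ∠HPM = 68.80° ✓; |PM| = 8.500 ✓; ∠(PM, MD) = 98.80° ✗; |MD| = 23.50 ✓.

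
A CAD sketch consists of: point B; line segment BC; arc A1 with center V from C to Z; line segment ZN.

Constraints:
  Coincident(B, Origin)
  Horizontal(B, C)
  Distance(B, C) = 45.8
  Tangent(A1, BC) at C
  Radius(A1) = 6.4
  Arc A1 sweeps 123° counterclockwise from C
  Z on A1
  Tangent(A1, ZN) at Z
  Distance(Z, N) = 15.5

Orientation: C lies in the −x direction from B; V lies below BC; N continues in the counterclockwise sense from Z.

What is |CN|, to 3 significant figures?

23.1

B is at the origin; BC is horizontal with |BC| = 45.8 and C on the −x side, so C = (-45.8, 0.00). The tangent condition forces VC to be normal to BC, so V = C + (0, -6.4) = (-45.8, -6.40). On A1, C sits at bearing 90° from V; a 123° counterclockwise sweep puts Z at bearing 213°, so Z = V + 6.4·(cos 213°, sin 213°) = (-51.2, -9.89). Since A1 is tangent to ZN there, VZ ⟂ ZN, so ZN runs along (−sin 213°, cos 213°); with |ZN| = 15.5, N = (-42.7, -22.9). Then |CN| = |N − C| = 23.1.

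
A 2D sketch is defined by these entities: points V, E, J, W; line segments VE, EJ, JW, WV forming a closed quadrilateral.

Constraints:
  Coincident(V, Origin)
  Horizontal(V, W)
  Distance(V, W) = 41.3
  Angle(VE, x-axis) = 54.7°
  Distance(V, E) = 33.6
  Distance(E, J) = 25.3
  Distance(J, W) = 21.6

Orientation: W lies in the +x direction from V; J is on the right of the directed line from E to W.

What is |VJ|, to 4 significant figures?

19.92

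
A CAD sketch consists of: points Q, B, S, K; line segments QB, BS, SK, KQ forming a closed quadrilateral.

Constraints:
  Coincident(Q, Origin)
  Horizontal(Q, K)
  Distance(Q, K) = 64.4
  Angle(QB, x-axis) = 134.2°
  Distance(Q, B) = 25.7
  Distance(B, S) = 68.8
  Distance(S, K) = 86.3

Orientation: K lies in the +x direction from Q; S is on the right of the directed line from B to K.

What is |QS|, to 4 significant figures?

49.81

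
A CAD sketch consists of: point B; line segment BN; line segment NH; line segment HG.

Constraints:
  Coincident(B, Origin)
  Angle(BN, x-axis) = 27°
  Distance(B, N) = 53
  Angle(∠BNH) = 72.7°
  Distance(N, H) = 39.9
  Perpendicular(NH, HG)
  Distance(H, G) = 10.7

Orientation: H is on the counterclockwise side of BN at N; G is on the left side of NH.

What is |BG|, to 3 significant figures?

46.6

B is at the origin; BN runs at 27.0° with length 53.0, so N = 53.0·(cos 27.0°, sin 27.0°) = (47.2, 24.1). ∠BNH = 72.7°, so NH runs at 27.0° + (180° − 72.7°) = 134° from the x-axis; with |NH| = 39.9, H = N + 39.9·(cos 134°, sin 134°) = (19.4, 52.6). The perpendicularity gives HG at right angles to NH; with |HG| = 10.7 on the left of NH, G = H + 10.7·(-0.716, -0.698) = (11.7, 45.1). Then |BG| = |G − B| = 46.6.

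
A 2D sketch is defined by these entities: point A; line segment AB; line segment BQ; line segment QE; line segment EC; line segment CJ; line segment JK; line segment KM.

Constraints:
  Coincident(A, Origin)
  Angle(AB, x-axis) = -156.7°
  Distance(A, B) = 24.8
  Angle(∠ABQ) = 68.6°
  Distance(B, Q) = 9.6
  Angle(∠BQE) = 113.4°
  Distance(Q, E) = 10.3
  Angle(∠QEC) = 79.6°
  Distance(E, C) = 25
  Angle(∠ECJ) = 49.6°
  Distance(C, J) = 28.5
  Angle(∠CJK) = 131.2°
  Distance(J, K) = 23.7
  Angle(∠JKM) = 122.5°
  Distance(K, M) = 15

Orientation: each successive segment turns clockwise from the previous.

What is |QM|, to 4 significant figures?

27.27

A is at the origin; AB runs at -156.7° with length 24.8, so B = (-22.78, -9.810). ∠ABQ = 68.6° gives BQ at 91.90° from the x-axis; with |BQ| = 9.6, Q = (-23.10, -0.2148). ∠BQE = 113.4° gives QE at 25.30° from the x-axis; with |QE| = 10.3, E = (-13.78, 4.187). ∠QEC = 79.6° gives EC at -75.10° from the x-axis; with |EC| = 25.0, C = (-7.355, -19.97). ∠ECJ = 49.6° gives CJ at 154.5° from the x-axis; with |CJ| = 28.5, J = (-33.08, -7.703). ∠CJK = 131.2° gives JK at 105.7° from the x-axis; with |JK| = 23.7, K = (-39.49, 15.11). ∠JKM = 122.5° gives KM at 48.20° from the x-axis; with |KM| = 15.0, M = (-29.49, 26.30). Then |QM| = |M − Q| = 27.27.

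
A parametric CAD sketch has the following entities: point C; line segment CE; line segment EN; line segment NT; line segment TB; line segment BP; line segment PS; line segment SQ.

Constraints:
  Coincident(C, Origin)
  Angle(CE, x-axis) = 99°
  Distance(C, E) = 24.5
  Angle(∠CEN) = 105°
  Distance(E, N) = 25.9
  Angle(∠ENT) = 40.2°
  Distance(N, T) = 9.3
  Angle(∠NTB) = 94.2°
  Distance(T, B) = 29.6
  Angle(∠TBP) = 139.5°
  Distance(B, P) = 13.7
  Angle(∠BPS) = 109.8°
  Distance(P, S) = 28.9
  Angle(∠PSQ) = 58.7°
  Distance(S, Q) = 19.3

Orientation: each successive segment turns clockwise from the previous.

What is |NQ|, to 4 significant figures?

21.84

∠BPS = 109.8° gives PS at 47.70° from the x-axis; with |PS| = 28.9, S = (1.299, 70.74). ∠PSQ = 58.7° gives SQ at -73.60° from the x-axis; with |SQ| = 19.3, Q = (6.748, 52.22). Then |NQ| = |Q − N| = 21.84.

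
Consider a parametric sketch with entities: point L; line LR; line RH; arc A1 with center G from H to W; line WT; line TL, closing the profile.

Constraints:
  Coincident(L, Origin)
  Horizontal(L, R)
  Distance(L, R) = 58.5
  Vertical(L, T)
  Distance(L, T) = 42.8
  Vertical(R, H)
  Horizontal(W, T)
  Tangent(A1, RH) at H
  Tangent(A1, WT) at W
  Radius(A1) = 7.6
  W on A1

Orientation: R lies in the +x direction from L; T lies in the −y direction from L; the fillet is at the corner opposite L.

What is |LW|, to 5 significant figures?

66.503

The virtual corner opposite L is at (58.500, -42.800). A1 meets RH tangentially, so GH is at right angles to RH and A1 meets WT tangentially, so GW is at right angles to WT, with radius 7.6, so the center G sits 7.6 in from both sides at G = (50.900, -35.200). That places the tangent points at H = (58.500, -35.200) on RH and W = (50.900, -42.800) on WT. Then |LW| = |W − L| = 66.503.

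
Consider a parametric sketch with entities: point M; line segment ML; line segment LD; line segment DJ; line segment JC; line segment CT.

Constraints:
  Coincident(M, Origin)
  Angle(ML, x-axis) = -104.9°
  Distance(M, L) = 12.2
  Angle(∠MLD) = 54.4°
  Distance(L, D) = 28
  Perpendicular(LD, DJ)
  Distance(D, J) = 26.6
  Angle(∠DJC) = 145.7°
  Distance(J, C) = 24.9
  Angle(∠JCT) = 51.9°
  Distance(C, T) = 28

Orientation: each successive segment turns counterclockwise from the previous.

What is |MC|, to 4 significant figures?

37.88

LD ⟂ DJ, so DJ runs at 110.7°; with |DJ| = 26.6, J = (13.65, 22.99). ∠DJC = 145.7° gives JC at 145.0° from the x-axis; with |JC| = 24.9, C = (-6.744, 37.27). Then |MC| = |C − M| = 37.88.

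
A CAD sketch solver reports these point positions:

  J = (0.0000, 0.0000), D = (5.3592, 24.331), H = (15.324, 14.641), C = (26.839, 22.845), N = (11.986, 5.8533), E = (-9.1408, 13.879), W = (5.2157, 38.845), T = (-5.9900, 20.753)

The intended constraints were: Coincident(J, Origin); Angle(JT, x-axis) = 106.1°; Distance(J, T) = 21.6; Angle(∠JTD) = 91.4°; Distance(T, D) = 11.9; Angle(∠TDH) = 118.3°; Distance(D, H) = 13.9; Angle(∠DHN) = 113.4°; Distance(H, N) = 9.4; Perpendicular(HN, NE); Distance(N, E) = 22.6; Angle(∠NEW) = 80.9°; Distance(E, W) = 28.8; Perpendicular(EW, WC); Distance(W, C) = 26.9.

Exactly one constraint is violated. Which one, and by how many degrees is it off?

Perpendicular(EW, WC) — off by 6.60°.

J = (0.00, 0.00) ✓; JT at 106.1° ✓; |JT| = 21.60 ✓; ∠JTD = 91.40° ✓; |TD| = 11.90 ✓; ∠TDH = 118.3° ✓; |DH| = 13.90 ✓; ∠DHN = 113.4° ✓; |HN| = 9.400 ✓; ∠(HN, NE) = 90.00° ✓; |NE| = 22.60 ✓; ∠NEW = 80.90° ✓; |EW| = 28.80 ✓; ∠(EW, WC) = 96.60° ✗; |WC| = 26.90 ✓.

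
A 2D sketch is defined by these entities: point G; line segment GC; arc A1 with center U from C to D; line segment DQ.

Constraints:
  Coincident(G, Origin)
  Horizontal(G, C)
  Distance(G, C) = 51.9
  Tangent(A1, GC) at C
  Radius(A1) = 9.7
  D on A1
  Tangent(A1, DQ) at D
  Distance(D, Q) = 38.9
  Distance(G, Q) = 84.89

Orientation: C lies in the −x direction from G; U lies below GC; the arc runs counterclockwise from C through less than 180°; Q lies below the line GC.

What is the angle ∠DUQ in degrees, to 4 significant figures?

76.00°

G is at the origin; GC is horizontal with |GC| = 51.9 and C on the −x side, so C = (-51.90, 0.000). The tangent condition forces UC to be normal to GC, so U = C + (0, -9.7) = (-51.90, -9.700). Since UD ⟂ DQ (tangency), |UQ| = √(9.7² + 38.9²) = 40.09 regardless of where D sits on A1. So Q lies on both circle(G, 84.89) and circle(U, 40.09); the below-GC intersection is Q = (-72.56, -44.06). D is the foot of the tangent from Q: D = (-61.18, -6.860).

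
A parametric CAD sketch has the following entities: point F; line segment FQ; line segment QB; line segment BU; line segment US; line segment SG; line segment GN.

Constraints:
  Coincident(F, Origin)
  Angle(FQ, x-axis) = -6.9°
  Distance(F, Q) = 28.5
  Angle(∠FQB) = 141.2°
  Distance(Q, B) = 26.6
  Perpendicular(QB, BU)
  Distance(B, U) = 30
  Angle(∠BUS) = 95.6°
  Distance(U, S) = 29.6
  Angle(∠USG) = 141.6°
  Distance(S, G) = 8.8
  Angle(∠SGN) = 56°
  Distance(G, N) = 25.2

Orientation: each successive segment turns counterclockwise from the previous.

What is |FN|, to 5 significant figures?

35.119

F is at the origin; FQ runs at -6.9° with length 28.5, so Q = (28.294, -3.4239). ∠FQB = 141.2° gives QB at 31.900° from the x-axis; with |QB| = 26.6, B = (50.876, 10.633). QB is perpendicular to BU, so BU runs at 121.90°; with |BU| = 30.0, U = (35.023, 36.102). ∠BUS = 95.6° gives US at -153.70° from the x-axis; with |US| = 29.6, S = (8.4871, 22.987). ∠USG = 141.6° gives SG at -115.30° from the x-axis; with |SG| = 8.8, G = (4.7263, 15.031). ∠SGN = 56.0° gives GN at 8.7000° from the x-axis; with |GN| = 25.2, N = (29.636, 18.843). Then |FN| = |N − F| = 35.119.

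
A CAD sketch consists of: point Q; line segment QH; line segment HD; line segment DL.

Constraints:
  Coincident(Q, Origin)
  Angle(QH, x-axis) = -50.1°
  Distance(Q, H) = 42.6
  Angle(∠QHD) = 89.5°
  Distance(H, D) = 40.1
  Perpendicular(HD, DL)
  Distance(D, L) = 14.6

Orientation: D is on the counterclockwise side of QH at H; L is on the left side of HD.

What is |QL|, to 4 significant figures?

48.60

Q is at the origin; QH runs at -50.1° with length 42.6, so H = 42.6·(cos -50.1°, sin -50.1°) = (27.33, -32.68). ∠QHD = 89.5°, so HD runs at -50.1° + (180° − 89.5°) = 40.40° from the x-axis; with |HD| = 40.1, D = H + 40.1·(cos 40.40°, sin 40.40°) = (57.86, -6.692). The perpendicularity gives DL at right angles to HD; with |DL| = 14.6 on the left of HD, L = D + 14.6·(-0.6481, 0.7615) = (48.40, 4.427). Then |QL| = |L − Q| = 48.60.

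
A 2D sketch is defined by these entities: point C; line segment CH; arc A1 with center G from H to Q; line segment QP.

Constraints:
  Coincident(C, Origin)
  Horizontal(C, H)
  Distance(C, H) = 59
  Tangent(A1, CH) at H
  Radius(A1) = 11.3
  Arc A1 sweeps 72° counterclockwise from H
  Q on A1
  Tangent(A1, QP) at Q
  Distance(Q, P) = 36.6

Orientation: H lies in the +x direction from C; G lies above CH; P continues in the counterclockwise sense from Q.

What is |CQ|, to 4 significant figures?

70.18

Since A1 is tangent to CH there, GH ⟂ CH, so G = H + (0, 11.3) = (59.00, 11.30). On A1, H sits at bearing -90° from G; a 72° counterclockwise sweep puts Q at bearing -18°, so Q = G + 11.3·(cos -18°, sin -18°) = (69.75, 7.808). Then |CQ| = |Q − C| = 70.18.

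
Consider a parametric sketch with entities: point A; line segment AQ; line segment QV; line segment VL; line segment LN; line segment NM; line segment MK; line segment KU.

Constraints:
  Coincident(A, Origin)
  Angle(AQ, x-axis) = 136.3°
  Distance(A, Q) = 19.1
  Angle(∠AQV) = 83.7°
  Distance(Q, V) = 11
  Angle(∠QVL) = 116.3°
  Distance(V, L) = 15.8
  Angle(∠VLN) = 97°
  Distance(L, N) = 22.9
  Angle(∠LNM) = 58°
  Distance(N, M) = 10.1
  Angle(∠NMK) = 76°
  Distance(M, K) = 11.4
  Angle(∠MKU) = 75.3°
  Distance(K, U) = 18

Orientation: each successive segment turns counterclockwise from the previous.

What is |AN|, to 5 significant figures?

8.4005

A is at the origin; AQ runs at 136.3° with length 19.1, so Q = (-13.809, 13.196). ∠AQV = 83.7° gives QV at -127.40° from the x-axis; with |QV| = 11.0, V = (-20.490, 4.4573). ∠QVL = 116.3° gives VL at -63.700° from the x-axis; with |VL| = 15.8, L = (-13.489, -9.7072). ∠VLN = 97.0° gives LN at 19.300° from the x-axis; with |LN| = 22.9, N = (8.1238, -2.1384). Then |AN| = |N − A| = 8.4005.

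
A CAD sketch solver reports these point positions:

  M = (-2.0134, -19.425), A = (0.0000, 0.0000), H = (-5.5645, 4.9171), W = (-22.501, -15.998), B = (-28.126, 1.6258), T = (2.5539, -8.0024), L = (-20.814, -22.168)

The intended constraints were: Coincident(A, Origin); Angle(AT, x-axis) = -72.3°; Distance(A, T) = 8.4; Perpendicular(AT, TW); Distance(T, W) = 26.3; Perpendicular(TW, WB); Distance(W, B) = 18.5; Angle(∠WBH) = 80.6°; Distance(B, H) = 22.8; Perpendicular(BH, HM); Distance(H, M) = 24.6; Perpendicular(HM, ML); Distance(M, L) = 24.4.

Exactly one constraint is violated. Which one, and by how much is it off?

Distance(M, L) = 24.4 — off by 5.40.

A = (0.00, 0.00) ✓; AT at -72.30° ✓; |AT| = 8.400 ✓; ∠(AT, TW) = 90.00° ✓; |TW| = 26.30 ✓; ∠(TW, WB) = 90.00° ✓; |WB| = 18.50 ✓; ∠WBH = 80.60° ✓; |BH| = 22.80 ✓; ∠(BH, HM) = 90.00° ✓; |HM| = 24.60 ✓; ∠(HM, ML) = 90.00° ✓; |ML| = 19.00 ✗.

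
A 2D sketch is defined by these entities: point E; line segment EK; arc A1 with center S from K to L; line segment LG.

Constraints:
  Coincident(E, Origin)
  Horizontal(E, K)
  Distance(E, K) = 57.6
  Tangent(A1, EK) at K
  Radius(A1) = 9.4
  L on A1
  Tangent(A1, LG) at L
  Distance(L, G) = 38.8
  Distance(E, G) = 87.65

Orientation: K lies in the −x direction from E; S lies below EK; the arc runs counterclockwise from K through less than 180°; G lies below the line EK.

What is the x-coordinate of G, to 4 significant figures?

-75.02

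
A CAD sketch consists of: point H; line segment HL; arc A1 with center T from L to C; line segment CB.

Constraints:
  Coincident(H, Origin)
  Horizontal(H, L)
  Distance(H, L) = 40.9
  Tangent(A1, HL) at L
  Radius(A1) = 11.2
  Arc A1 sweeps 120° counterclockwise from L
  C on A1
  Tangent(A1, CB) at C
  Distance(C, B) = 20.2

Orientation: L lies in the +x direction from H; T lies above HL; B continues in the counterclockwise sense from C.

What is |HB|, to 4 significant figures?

53.07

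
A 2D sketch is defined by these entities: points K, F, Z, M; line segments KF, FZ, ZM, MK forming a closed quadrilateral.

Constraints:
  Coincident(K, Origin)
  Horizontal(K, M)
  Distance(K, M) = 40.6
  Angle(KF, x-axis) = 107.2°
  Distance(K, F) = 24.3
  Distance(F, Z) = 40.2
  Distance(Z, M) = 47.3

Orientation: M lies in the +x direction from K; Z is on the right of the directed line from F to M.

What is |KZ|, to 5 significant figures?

17.209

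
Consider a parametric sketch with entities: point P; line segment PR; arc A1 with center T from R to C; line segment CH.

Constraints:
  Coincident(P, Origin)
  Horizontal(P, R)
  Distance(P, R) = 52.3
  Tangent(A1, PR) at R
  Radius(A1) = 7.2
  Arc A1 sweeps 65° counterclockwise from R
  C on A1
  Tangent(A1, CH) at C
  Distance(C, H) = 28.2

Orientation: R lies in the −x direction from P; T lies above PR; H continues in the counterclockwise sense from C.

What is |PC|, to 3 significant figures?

46.0

P is at the origin; P and R share the same y with |PR| = 52.3 and R on the −x side, so R = (-52.3, 0.00). Since A1 is tangent to PR there, TR ⟂ PR, so T = R + (0, 7.2) = (-52.3, 7.20). On A1, R sits at bearing -90° from T; a 65° counterclockwise sweep puts C at bearing -25°, so C = T + 7.2·(cos -25°, sin -25°) = (-45.8, 4.16). Then |PC| = |C − P| = 46.0.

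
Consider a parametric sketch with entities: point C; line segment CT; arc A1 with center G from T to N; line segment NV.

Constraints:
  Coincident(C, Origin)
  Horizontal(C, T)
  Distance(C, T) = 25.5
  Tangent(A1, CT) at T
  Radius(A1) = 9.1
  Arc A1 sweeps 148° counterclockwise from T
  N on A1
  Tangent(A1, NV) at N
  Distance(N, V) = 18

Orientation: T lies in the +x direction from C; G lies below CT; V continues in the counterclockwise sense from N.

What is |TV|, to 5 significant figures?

28.349

C is at the origin; CT is horizontal with |CT| = 25.5 and T on the +x side, so T = (25.500, 0.0000). Tangency of A1 to CT means the radius GT is perpendicular to CT, so G = T + (0, -9.1) = (25.500, -9.1000). On A1, T sits at bearing 90° from G; a 148° counterclockwise sweep puts N at bearing 238°, so N = G + 9.1·(cos 238°, sin 238°) = (20.678, -16.817). Since A1 is tangent to NV there, GN ⟂ NV, so NV runs along (−sin 238°, cos 238°); with |NV| = 18.0, V = (35.943, -26.356). Then |TV| = |V − T| = 28.349.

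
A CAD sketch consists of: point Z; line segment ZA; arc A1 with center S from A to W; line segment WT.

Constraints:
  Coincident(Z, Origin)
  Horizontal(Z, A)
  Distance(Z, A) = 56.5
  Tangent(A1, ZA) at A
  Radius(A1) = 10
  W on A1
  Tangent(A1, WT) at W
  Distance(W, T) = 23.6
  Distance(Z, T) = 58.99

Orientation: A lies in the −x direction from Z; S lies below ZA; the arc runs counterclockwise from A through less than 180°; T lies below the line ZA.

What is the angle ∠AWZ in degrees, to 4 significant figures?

51.43°

Z is at the origin; Z and A share the same y with |ZA| = 56.5 and A on the −x side, so A = (-56.50, 0.000). The tangent condition forces SA to be normal to ZA, so S = A + (0, -10) = (-56.50, -10.00). Since SW ⟂ WT (tangency), |ST| = √(10.0² + 23.6²) = 25.63 regardless of where W sits on A1. So T lies on both circle(Z, 58.99) and circle(S, 25.63); the below-ZA intersection is T = (-48.06, -34.20). W is the foot of the tangent from T: W = (-63.91, -16.72).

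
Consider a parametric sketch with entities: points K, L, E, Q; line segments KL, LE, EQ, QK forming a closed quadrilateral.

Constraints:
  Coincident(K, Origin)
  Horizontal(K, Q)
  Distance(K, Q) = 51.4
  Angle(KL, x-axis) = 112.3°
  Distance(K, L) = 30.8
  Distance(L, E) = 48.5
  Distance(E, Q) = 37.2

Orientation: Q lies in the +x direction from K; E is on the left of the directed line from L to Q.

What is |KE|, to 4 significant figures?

49.93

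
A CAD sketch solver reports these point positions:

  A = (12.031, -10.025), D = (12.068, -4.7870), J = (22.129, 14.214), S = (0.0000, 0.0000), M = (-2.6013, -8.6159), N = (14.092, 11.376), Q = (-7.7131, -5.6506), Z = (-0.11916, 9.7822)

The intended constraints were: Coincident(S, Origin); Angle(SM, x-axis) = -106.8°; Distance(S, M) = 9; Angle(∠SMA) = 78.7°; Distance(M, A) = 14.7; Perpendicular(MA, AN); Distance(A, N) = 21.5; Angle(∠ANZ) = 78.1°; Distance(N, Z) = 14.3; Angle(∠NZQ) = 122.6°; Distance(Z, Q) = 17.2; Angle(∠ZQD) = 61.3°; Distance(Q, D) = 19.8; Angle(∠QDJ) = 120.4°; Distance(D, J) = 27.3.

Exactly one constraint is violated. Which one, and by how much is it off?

Distance(D, J) = 27.3 — off by 5.80.

S = (0.00, 0.00) ✓; SM at -106.8° ✓; |SM| = 9.000 ✓; ∠SMA = 78.70° ✓; |MA| = 14.70 ✓; ∠(MA, AN) = 90.00° ✓; |AN| = 21.50 ✓; ∠ANZ = 78.10° ✓; |NZ| = 14.30 ✓; ∠NZQ = 122.6° ✓; |ZQ| = 17.20 ✓; ∠ZQD = 61.30° ✓; |QD| = 19.80 ✓; ∠QDJ = 120.4° ✓; |DJ| = 21.50 ✗.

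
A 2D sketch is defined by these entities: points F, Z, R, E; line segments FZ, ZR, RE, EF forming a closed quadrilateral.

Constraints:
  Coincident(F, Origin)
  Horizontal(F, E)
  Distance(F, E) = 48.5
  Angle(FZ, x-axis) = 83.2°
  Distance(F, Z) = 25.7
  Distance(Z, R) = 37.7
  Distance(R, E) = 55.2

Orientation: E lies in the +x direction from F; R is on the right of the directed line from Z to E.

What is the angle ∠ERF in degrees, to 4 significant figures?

51.90°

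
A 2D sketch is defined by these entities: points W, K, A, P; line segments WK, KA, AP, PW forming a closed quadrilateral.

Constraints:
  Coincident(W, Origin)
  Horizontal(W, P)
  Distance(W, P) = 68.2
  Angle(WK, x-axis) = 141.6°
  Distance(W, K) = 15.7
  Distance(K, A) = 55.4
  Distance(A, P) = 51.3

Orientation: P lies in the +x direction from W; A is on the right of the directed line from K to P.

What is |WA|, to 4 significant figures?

39.87

Checks: WK at 141.6° ✓; |KA| = 55.40 ✓; |AP| = 51.30 ✓.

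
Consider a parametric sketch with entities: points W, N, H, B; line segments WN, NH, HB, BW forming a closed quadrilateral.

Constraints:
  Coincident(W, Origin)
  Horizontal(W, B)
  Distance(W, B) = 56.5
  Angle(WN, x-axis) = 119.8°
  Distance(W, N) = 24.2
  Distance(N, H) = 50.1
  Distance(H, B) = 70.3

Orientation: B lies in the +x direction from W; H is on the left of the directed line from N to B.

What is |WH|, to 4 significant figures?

62.98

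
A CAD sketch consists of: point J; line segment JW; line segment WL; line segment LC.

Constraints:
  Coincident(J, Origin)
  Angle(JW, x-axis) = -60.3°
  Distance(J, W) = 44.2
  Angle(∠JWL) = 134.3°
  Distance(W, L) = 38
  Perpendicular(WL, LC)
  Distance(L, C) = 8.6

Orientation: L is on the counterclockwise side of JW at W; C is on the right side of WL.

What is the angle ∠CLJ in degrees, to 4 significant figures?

114.7°

∠JWL = 134.3°, so WL runs at -60.3° + (180° − 134.3°) = -14.60° from the x-axis; with |WL| = 38.0, L = W + 38.0·(cos -14.60°, sin -14.60°) = (58.67, -47.97). WL is perpendicular to LC; with |LC| = 8.6 on the right of WL, C = L + 8.6·(-0.2521, -0.9677) = (56.50, -56.29). Then cos ∠CLJ = LC·LJ / (|LC||LJ|), giving 114.7°.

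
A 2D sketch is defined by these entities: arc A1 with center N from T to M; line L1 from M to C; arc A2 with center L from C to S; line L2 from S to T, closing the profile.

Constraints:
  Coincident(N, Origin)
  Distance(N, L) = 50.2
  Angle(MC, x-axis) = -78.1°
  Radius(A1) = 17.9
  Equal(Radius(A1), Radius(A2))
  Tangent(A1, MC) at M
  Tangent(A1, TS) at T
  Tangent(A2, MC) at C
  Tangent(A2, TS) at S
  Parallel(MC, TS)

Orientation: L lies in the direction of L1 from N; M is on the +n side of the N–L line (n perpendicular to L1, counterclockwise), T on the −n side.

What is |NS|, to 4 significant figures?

53.30

Tangency of A1 to both parallel lines with radius 17.9 puts M and T at N ± 17.9·n: M = (17.52, 3.691), T = (-17.52, -3.691). Equal radii place C and S the same way about L: C = L + 17.9·n = (27.87, -45.43), S = L − 17.9·n = (-7.164, -52.81). Then |NS| = |S − N| = 53.30.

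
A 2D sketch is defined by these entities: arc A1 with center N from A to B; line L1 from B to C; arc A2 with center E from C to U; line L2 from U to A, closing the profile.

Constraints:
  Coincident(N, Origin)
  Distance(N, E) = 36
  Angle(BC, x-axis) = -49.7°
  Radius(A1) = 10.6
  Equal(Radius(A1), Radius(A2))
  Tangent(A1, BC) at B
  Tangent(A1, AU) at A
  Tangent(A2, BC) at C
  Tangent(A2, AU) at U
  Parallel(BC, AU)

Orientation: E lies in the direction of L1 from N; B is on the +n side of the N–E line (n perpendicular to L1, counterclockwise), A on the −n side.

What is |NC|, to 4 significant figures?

37.53

Tangency of A1 to both parallel lines with radius 10.6 puts B and A at N ± 10.6·n: B = (8.084, 6.856), A = (-8.084, -6.856). Equal radii place C and U the same way about E: C = E + 10.6·n = (31.37, -20.60), U = E − 10.6·n = (15.20, -34.31). Then |NC| = |C − N| = 37.53.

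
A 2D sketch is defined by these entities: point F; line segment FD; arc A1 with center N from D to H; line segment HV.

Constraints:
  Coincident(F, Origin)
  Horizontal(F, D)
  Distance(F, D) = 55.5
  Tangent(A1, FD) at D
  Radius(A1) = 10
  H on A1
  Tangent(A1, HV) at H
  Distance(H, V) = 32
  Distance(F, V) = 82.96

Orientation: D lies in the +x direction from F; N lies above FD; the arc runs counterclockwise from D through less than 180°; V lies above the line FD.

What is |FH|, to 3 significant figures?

65.6

Checks: F.y = 0.00, D.y = 0.00 ✓; |NH| = 10.00 ✓; ∠(NH, HV) = 90.00° ✓; |HV| = 32.00 ✓; |FV| = 82.96 ✓.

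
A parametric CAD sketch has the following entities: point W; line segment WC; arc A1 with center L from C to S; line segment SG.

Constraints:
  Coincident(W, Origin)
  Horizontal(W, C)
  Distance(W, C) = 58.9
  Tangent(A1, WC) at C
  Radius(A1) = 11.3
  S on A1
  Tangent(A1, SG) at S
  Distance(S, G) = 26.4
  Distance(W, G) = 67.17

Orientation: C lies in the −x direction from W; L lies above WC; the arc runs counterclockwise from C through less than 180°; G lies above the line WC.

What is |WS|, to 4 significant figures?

49.93

W is at the origin; W and C share the same y with |WC| = 58.9 and C on the −x side, so C = (-58.90, 0.000). Tangency of A1 to WC means the radius LC is perpendicular to WC, so L = C + (0, 11.3) = (-58.90, 11.30). Since LS ⟂ SG (tangency), |LG| = √(11.3² + 26.4²) = 28.72 regardless of where S sits on A1. So G lies on both circle(W, 67.17) and circle(L, 28.72); the above-WC intersection is G = (-54.23, 39.63). S is the foot of the tangent from G: S = (-47.93, 14.00).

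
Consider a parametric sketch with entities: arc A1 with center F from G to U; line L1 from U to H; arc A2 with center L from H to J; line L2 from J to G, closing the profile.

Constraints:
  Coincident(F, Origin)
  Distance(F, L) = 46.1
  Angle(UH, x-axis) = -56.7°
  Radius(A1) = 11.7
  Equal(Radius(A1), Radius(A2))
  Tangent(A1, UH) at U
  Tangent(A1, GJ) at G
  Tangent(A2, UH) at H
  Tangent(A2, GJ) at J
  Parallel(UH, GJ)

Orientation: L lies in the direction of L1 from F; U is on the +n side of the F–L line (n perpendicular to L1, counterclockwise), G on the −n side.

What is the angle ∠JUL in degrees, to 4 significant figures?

12.67°

The slot axis is L1's direction at -56.7°, so u = (cos -56.7°, sin -56.7°) = (0.5490, -0.8358) and n = (−sin -56.7°, cos -56.7°) = (0.8358, 0.5490). F is at the origin and L lies 46.1 along u from F, so L = 46.1·u = (25.31, -38.53). Tangency of A1 to both parallel lines with radius 11.7 puts U and G at F ± 11.7·n: U = (9.779, 6.424), G = (-9.779, -6.424). Equal radii place H and J the same way about L: H = L + 11.7·n = (35.09, -32.11), J = L − 11.7·n = (15.53, -44.95). Then cos ∠JUL = UJ·UL / (|UJ||UL|), giving 12.67°.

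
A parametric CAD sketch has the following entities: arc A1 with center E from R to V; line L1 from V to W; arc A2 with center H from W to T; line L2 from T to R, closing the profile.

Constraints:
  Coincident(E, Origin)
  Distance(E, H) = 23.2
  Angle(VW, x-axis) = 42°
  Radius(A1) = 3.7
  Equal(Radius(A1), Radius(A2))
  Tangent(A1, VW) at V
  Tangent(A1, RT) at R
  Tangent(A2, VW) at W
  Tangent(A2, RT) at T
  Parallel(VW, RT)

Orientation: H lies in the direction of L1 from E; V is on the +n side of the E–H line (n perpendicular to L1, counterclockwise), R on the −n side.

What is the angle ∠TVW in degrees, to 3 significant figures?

17.7°

The slot axis is L1's direction at 42.0°, so u = (cos 42.0°, sin 42.0°) = (0.743, 0.669) and n = (−sin 42.0°, cos 42.0°) = (-0.669, 0.743). E is at the origin and H lies 23.2 along u from E, so H = 23.2·u = (17.2, 15.5). Tangency of A1 to both parallel lines with radius 3.7 puts V and R at E ± 3.7·n: V = (-2.48, 2.75), R = (2.48, -2.75). Equal radii place W and T the same way about H: W = H + 3.7·n = (14.8, 18.3), T = H − 3.7·n = (19.7, 12.8). Then cos ∠TVW = VT·VW / (|VT||VW|), giving 17.7°.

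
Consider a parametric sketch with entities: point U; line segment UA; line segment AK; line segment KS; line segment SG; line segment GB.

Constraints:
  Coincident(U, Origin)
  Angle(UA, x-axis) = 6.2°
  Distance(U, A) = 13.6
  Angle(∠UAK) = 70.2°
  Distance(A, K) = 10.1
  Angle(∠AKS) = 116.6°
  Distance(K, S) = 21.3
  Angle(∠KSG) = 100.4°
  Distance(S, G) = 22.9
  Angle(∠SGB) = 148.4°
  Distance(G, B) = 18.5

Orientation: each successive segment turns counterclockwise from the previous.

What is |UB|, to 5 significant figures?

30.723

U is at the origin; UA runs at 6.2° with length 13.6, so A = (13.520, 1.4688). ∠UAK = 70.2° gives AK at 116.00° from the x-axis; with |AK| = 10.1, K = (9.0929, 10.547). ∠AKS = 116.6° gives KS at 179.40° from the x-axis; with |KS| = 21.3, S = (-12.206, 10.770). ∠KSG = 100.4° gives SG at -101.00° from the x-axis; with |SG| = 22.9, G = (-16.575, -11.710). ∠SGB = 148.4° gives GB at -69.400° from the x-axis; with |GB| = 18.5, B = (-10.066, -29.027). Then |UB| = |B − U| = 30.723.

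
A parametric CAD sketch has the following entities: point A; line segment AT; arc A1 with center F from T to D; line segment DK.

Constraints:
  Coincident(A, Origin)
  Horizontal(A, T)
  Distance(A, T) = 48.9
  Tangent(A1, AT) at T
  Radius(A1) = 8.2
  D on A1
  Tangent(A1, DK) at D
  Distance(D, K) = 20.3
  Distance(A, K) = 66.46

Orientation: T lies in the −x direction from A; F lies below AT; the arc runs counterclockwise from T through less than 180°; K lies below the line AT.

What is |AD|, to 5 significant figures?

57.316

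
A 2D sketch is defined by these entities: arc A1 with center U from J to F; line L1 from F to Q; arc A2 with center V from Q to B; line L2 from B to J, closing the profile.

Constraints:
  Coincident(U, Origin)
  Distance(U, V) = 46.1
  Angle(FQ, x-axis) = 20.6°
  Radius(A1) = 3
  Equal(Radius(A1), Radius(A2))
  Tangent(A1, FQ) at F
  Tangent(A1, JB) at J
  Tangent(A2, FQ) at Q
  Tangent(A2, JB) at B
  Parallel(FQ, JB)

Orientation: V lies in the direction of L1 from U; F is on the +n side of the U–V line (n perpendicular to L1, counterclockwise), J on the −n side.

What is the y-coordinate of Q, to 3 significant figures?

19.0

The slot axis is L1's direction at 20.6°, so u = (cos 20.6°, sin 20.6°) = (0.936, 0.352) and n = (−sin 20.6°, cos 20.6°) = (-0.352, 0.936). U is at the origin and V lies 46.1 along u from U, so V = 46.1·u = (43.2, 16.2). Tangency of A1 to both parallel lines with radius 3.0 puts F and J at U ± 3.0·n: F = (-1.06, 2.81), J = (1.06, -2.81). Equal radii place Q and B the same way about V: Q = V + 3.0·n = (42.1, 19.0), B = V − 3.0·n = (44.2, 13.4). So Q.y = 19.0.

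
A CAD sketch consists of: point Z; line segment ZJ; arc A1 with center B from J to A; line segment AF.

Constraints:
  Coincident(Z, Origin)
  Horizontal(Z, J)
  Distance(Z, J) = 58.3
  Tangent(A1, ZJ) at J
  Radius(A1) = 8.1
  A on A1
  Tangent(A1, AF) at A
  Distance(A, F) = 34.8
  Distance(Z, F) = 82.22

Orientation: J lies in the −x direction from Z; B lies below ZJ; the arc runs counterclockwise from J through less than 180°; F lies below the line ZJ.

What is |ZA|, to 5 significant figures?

66.698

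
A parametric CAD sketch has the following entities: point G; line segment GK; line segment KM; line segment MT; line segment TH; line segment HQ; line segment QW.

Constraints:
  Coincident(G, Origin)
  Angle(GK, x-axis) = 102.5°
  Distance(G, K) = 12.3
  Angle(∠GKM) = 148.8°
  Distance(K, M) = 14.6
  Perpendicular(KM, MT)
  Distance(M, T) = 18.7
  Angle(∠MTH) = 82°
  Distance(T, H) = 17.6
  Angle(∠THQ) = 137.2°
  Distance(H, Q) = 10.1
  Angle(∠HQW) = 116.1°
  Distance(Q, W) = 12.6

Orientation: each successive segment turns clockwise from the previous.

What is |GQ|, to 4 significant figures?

2.434

∠MTH = 82.0° gives TH at -116.7° from the x-axis; with |TH| = 17.6, H = (11.82, 4.119). ∠THQ = 137.2° gives HQ at -159.5° from the x-axis; with |HQ| = 10.1, Q = (2.363, 0.5818). Then |GQ| = |Q − G| = 2.434.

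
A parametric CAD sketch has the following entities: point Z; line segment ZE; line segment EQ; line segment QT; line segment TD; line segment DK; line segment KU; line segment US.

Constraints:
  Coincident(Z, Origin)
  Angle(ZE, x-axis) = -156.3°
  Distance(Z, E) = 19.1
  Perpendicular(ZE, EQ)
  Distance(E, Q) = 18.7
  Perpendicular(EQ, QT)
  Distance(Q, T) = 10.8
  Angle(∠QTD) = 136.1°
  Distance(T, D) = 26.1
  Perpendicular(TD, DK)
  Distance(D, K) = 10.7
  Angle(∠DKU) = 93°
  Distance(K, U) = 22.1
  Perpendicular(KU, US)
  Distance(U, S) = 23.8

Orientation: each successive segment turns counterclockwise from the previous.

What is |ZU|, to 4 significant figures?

15.48

Z is at the origin; ZE runs at -156.3° with length 19.1, so E = (-17.49, -7.677). ZE is perpendicular to EQ, so EQ runs at -66.30°; with |EQ| = 18.7, Q = (-9.973, -24.80). EQ is perpendicular to QT, so QT runs at 23.70°; with |QT| = 10.8, T = (-0.08358, -20.46). ∠QTD = 136.1° gives TD at 67.60° from the x-axis; with |TD| = 26.1, D = (9.862, 3.672). TD is perpendicular to DK, so DK runs at 157.6°; with |DK| = 10.7, K = (-0.03028, 7.749). ∠DKU = 93.0° gives KU at -115.4° from the x-axis; with |KU| = 22.1, U = (-9.510, -12.21). Then |ZU| = |U − Z| = 15.48.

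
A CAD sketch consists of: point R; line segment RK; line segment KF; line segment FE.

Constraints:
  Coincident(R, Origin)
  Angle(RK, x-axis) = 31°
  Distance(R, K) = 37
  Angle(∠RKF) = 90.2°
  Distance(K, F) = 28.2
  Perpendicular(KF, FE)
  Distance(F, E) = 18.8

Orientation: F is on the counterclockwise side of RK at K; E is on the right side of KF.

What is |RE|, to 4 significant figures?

62.58

∠RKF = 90.2°, so KF runs at 31.0° + (180° − 90.2°) = 120.8° from the x-axis; with |KF| = 28.2, F = K + 28.2·(cos 120.8°, sin 120.8°) = (17.28, 43.28). KF ⟂ FE; with |FE| = 18.8 on the right of KF, E = F + 18.8·(0.8590, 0.5120) = (33.42, 52.91). Then |RE| = |E − R| = 62.58.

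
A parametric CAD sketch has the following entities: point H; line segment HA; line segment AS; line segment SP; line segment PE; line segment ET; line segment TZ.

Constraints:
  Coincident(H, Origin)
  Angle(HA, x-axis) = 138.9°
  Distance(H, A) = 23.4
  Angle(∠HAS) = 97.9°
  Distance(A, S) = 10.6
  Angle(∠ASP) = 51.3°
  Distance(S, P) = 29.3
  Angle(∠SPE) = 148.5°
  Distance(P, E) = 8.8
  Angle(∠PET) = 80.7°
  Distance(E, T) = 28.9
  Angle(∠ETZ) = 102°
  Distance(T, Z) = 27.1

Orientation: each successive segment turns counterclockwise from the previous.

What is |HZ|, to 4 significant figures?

36.79

H is at the origin; HA runs at 138.9° with length 23.4, so A = (-17.63, 15.38). ∠HAS = 97.9° gives AS at -139.0° from the x-axis; with |AS| = 10.6, S = (-25.63, 8.428). ∠ASP = 51.3° gives SP at -10.30° from the x-axis; with |SP| = 29.3, P = (3.195, 3.189). ∠SPE = 148.5° gives PE at 21.20° from the x-axis; with |PE| = 8.8, E = (11.40, 6.372). ∠PET = 80.7° gives ET at 120.5° from the x-axis; with |ET| = 28.9, T = (-3.269, 31.27). ∠ETZ = 102.0° gives TZ at -161.5° from the x-axis; with |TZ| = 27.1, Z = (-28.97, 22.67). Then |HZ| = |Z − H| = 36.79.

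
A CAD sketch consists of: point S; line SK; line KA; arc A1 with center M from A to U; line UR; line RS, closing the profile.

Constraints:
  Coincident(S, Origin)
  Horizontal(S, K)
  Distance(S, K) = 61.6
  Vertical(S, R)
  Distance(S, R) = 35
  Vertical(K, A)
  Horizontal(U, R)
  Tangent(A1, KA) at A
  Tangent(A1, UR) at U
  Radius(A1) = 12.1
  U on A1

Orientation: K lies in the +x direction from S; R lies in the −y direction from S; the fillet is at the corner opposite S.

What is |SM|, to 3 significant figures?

54.5

S is at the origin; SK is horizontal with |SK| = 61.6 and K on the +x side, so K = (61.6, 0.00). SR is vertical with |SR| = 35.0 and R on the −y side, so R = (0.00, -35.0). The virtual corner opposite S is at (61.6, -35.0). Since A1 is tangent to KA there, MA ⟂ KA and tangency of A1 to UR means the radius MU is perpendicular to UR, with radius 12.1, so the center M sits 12.1 in from both sides at M = (49.5, -22.9). Then |SM| = |M − S| = 54.5.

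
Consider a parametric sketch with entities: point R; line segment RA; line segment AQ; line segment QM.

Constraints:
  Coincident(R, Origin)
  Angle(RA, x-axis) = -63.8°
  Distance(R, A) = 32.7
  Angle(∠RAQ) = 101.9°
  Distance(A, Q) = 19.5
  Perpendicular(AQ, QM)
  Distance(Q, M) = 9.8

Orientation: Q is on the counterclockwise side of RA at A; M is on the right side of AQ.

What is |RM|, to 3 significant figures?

49.4

∠RAQ = 101.9°, so AQ runs at -63.8° + (180° − 101.9°) = 14.3° from the x-axis; with |AQ| = 19.5, Q = A + 19.5·(cos 14.3°, sin 14.3°) = (33.3, -24.5). AQ ⟂ QM; with |QM| = 9.8 on the right of AQ, M = Q + 9.8·(0.247, -0.969) = (35.8, -34.0). Then |RM| = |M − R| = 49.4.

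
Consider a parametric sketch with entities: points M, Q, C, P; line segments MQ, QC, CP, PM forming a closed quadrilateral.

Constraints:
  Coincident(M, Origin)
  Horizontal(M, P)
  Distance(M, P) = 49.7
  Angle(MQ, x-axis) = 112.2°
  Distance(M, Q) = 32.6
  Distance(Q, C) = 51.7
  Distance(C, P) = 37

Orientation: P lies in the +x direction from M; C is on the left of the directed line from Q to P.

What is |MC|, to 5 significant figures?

52.790

M is at the origin; M and P share the same y with |MP| = 49.7 and P in +x, so P = (49.7, 0). MQ runs at 112.2° with |MQ| = 32.6, so Q = (-12.318, 30.183). C is determined by |QC| = 51.7 and |CP| = 37.0 together: it lies at the intersection of circle(Q, 51.7) and circle(P, 37.0). With |QP| = 68.973, the foot of the radical line on QP is 43.939 from Q and the perpendicular offset is √(51.7² − 43.939²) = 27.245. Taking the left-of-QP solution: C = (39.113, 35.453).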